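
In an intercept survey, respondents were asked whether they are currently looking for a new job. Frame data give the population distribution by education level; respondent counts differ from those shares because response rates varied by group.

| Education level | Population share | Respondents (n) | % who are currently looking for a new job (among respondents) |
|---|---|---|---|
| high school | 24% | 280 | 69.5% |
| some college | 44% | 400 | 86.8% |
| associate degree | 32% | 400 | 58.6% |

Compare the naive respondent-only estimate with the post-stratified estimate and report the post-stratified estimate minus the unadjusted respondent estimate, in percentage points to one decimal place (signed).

Unadjusted (pooled respondent) estimate weights by respondent counts:
  (280/1080)×69.5 + (400/1080)×86.8 + (400/1080)×58.6 = 71.8704%
Post-stratified estimate weights by population shares:
  0.24×69.5 + 0.44×86.8 + 0.32×58.6 = 73.624%
Difference = 73.624 − 71.8704 = 1.7536 pp.

+1.8 percentage points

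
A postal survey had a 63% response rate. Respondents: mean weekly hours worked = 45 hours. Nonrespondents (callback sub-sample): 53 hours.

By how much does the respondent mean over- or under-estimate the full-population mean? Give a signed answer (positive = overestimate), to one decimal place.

Nonresponse fraction = 1 − 0.63 = 0.37.
Bias = (nonresponse fraction) × (respondent mean − nonrespondent mean)
     = 0.37 × (45 − 53) = 0.37 × -8 = -2.96.

-3.0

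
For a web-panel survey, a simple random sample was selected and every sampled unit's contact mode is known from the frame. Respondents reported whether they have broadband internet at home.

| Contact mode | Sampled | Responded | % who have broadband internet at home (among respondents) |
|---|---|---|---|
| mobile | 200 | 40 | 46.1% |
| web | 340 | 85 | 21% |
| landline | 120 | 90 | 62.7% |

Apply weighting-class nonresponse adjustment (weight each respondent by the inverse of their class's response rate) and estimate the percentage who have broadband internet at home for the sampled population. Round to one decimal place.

Class response rates: mobile 40/200 = 20%, web 85/340 = 25%, landline 90/120 = 75%.
Inverse-response-rate weighting restores each class to its sampled count, so class totals weight by n_sampled:
  mobile: 200 × 46.1 = 9220
  web: 340 × 21 = 7140
  landline: 120 × 62.7 = 7524
Adjusted estimate = 23,884 / 660 = 36.1879 → 36.2%.

36.2%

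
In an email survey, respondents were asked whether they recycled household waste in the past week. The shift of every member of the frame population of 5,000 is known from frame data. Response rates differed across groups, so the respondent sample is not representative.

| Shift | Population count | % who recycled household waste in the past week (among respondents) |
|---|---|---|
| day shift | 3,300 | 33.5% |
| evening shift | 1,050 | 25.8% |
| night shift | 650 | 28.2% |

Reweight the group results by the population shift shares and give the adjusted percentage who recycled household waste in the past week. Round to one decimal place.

31.2%

Weight each group's respondent value by its population share:
  day shift: (3,300/5,000) × 33.5 = 22.11
  evening shift: (1,050/5,000) × 25.8 = 5.418
  night shift: (650/5,000) × 28.2 = 3.666
Post-stratified estimate = 31.194 → 31.2%.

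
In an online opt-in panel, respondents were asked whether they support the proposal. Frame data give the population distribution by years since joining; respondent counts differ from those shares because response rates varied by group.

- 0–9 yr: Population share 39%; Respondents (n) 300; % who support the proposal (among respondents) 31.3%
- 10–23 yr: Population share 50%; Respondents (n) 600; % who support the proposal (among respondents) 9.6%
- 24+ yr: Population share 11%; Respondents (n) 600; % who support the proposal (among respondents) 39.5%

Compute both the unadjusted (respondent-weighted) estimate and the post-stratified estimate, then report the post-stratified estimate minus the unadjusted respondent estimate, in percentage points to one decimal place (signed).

Without adjustment, the pooled respondent share is:
  (300/1500)×31.3 + (600/1500)×9.6 + (600/1500)×39.5 = 25.9%
Post-stratifying to population shares instead:
  0.39×31.3 + 0.5×9.6 + 0.11×39.5 = 21.352%
Difference = 21.352 − 25.9 = -4.548 pp.

-4.5 percentage points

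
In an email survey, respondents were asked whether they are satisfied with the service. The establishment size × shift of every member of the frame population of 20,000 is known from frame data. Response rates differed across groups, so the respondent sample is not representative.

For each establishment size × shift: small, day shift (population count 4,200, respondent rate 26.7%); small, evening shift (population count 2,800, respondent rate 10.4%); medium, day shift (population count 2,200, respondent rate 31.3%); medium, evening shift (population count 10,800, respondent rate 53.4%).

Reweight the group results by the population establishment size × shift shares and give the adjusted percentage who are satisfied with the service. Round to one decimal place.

39.3%

Weight each group's respondent value by its population share:
  small, day shift: (4,200/20,000) × 26.7 = 5.607
  small, evening shift: (2,800/20,000) × 10.4 = 1.456
  medium, day shift: (2,200/20,000) × 31.3 = 3.443
  medium, evening shift: (10,800/20,000) × 53.4 = 28.836
Post-stratified estimate = 39.342 → 39.3%.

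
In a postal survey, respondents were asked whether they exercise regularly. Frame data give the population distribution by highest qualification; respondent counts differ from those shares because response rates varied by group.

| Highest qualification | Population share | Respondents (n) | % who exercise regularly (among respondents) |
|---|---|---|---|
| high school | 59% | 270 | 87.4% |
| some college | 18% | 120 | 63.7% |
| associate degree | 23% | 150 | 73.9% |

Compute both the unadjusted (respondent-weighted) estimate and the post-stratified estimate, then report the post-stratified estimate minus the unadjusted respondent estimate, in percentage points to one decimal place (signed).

+1.6 percentage points

Without adjustment, the pooled respondent share is:
  (270/540)×87.4 + (120/540)×63.7 + (150/540)×73.9 = 78.3833%
Post-stratified estimate weights by population shares:
  0.59×87.4 + 0.18×63.7 + 0.23×73.9 = 80.029%
Difference = 80.029 − 78.3833 = 1.6457 pp.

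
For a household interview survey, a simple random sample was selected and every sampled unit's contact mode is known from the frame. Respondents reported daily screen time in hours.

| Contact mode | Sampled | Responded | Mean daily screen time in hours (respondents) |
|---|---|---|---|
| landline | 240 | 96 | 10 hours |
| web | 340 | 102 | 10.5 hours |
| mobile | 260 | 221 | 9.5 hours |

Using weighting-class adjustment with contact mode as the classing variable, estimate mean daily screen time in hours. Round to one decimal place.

Response rates by class: landline 96/240 = 40%, web 102/340 = 30%, mobile 221/260 = 85%.
Weighting each respondent by the inverse class response rate inflates each class back to its sampled size, so the class weight is n_sampled:
  landline: 240 × 10 = 2400
  web: 340 × 10.5 = 3570
  mobile: 260 × 9.5 = 2470
Adjusted estimate = 8440 / 840 = 10.0476 → 10.0.

10.0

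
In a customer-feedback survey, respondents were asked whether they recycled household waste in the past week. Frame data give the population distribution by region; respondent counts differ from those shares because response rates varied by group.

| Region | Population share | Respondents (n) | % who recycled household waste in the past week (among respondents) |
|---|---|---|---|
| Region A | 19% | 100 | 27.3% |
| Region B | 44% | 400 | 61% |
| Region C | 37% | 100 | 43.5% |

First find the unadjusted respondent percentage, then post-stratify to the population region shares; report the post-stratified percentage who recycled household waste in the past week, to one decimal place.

48.1%

Unadjusted (pooled respondent) estimate weights by respondent counts:
  (100/600)×27.3 + (400/600)×61 + (100/600)×43.5 = 52.4667%
Post-stratifying to population shares instead:
  0.19×27.3 + 0.44×61 + 0.37×43.5 = 48.122%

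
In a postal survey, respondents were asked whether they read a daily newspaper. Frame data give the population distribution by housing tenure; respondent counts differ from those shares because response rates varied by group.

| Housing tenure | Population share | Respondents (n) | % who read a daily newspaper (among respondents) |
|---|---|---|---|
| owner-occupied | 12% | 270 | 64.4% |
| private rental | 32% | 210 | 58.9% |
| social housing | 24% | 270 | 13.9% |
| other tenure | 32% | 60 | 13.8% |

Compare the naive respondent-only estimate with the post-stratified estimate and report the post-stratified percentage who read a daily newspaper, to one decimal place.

34.3%

Unadjusted (pooled respondent) estimate weights by respondent counts:
  (270/810)×64.4 + (210/810)×58.9 + (270/810)×13.9 + (60/810)×13.8 = 42.3926%
Reweighting by population housing tenure shares:
  0.12×64.4 + 0.32×58.9 + 0.24×13.9 + 0.32×13.8 = 34.328%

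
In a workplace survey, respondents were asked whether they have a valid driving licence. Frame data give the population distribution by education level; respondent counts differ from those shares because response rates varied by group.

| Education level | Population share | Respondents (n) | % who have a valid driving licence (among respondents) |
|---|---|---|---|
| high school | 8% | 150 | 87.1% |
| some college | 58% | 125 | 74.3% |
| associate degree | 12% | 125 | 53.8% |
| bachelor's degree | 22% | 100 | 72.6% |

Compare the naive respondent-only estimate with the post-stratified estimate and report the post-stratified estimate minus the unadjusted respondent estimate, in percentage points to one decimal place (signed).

-0.2 percentage points

Naive respondent-only estimate (weights = respondent counts):
  (150/500)×87.1 + (125/500)×74.3 + (125/500)×53.8 + (100/500)×72.6 = 72.675%
Reweighting by population education level shares:
  0.08×87.1 + 0.58×74.3 + 0.12×53.8 + 0.22×72.6 = 72.49%
Difference = 72.49 − 72.675 = -0.185 pp.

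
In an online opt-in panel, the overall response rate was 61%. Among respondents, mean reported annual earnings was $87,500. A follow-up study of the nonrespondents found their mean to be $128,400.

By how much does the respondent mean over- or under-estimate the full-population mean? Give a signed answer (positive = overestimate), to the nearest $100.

Nonresponse fraction = 1 − 0.61 = 0.39.
Bias = (nonresponse fraction) × (respondent mean − nonrespondent mean)
     = 0.39 × (87,500 − 128,400) = 0.39 × -40,900 = -15,951.

-$16,000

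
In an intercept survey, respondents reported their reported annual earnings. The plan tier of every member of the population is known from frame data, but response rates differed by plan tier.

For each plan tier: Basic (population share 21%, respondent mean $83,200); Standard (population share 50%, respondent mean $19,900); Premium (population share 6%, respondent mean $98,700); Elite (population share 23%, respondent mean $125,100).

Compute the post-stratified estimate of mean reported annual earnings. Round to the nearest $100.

$62,100

Weight each group's respondent value by its population share:
  Basic: 0.21 × 83,200 = 17,472
  Standard: 0.5 × 19,900 = 9950
  Premium: 0.06 × 98,700 = 5922
  Elite: 0.23 × 125,100 = 28,773
Post-stratified estimate = 62,117 → $62,100.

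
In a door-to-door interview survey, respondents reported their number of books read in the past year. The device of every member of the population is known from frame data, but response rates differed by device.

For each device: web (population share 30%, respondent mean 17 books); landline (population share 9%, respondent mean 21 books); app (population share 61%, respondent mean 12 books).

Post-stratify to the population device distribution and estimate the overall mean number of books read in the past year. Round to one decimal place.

Each cell contributes population-share × respondent value:
  web: 0.3 × 17 = 5.1
  landline: 0.09 × 21 = 1.89
  app: 0.61 × 12 = 7.32
Post-stratified estimate = 14.31 → 14.3.

14.3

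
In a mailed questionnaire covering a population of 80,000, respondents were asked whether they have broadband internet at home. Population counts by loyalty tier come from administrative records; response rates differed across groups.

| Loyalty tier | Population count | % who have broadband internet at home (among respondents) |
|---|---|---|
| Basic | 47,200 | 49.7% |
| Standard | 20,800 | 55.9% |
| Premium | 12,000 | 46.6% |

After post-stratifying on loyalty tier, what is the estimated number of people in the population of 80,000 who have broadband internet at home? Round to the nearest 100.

Apply each group's respondent rate to its population count:
  Basic: 47,200 × 49.7% = 23458.4
  Standard: 20,800 × 55.9% = 11627.2
  Premium: 12,000 × 46.6% = 5592
Estimated total = 40677.6 → 40,700.

40,700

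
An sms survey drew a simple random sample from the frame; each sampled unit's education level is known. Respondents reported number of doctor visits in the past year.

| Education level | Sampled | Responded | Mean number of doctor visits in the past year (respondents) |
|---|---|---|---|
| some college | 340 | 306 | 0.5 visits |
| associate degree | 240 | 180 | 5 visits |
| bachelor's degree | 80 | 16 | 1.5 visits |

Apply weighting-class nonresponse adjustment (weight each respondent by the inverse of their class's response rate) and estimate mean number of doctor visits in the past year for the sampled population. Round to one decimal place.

Class response rates: some college 306/340 = 90%, associate degree 180/240 = 75%, bachelor's degree 16/80 = 20%.
With weight = n_sampled/n_responded per class, the weighted class total is n_sampled:
  some college: 340 × 0.5 = 170
  associate degree: 240 × 5 = 1200
  bachelor's degree: 80 × 1.5 = 120
Adjusted estimate = 1490 / 660 = 2.25758 → 2.3.

2.3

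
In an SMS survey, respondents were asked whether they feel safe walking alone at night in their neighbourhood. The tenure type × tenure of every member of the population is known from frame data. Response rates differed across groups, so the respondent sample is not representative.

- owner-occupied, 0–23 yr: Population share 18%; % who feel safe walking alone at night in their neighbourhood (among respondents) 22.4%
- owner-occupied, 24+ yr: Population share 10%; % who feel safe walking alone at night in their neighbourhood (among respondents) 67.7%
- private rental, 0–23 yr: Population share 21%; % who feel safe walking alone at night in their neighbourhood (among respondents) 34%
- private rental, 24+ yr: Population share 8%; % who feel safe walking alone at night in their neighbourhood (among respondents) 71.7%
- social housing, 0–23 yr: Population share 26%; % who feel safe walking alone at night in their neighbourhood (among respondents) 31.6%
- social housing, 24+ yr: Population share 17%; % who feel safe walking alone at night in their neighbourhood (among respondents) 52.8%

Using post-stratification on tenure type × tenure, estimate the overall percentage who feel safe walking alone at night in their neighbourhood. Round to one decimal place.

40.9%

Reweight to the known tenure type × tenure distribution:
  owner-occupied, 0–23 yr: 0.18 × 22.4 = 4.032
  owner-occupied, 24+ yr: 0.1 × 67.7 = 6.77
  private rental, 0–23 yr: 0.21 × 34 = 7.14
  private rental, 24+ yr: 0.08 × 71.7 = 5.736
  social housing, 0–23 yr: 0.26 × 31.6 = 8.216
  social housing, 24+ yr: 0.17 × 52.8 = 8.976
Post-stratified estimate = 40.87 → 40.9%.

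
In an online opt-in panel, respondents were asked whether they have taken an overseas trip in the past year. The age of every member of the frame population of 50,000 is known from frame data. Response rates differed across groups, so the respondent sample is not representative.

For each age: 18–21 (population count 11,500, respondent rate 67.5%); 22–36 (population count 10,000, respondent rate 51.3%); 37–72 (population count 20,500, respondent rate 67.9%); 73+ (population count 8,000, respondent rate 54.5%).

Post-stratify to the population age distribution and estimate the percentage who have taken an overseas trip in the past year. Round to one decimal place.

Reweight to the known age distribution:
  18–21: (11,500/50,000) × 67.5 = 15.525
  22–36: (10,000/50,000) × 51.3 = 10.26
  37–72: (20,500/50,000) × 67.9 = 27.839
  73+: (8,000/50,000) × 54.5 = 8.72
Post-stratified estimate = 62.344 → 62.3%.

62.3%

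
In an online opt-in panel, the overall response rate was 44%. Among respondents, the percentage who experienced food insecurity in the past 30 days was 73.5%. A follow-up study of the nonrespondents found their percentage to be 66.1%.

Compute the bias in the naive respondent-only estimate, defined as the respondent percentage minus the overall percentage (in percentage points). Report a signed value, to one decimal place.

+4.1 percentage points

Nonresponse fraction = 1 − 0.44 = 0.56.
Bias = (nonresponse fraction) × (respondent percentage − nonrespondent percentage)
     = 0.56 × (73.5 − 66.1) = 0.56 × 7.4 = 4.144.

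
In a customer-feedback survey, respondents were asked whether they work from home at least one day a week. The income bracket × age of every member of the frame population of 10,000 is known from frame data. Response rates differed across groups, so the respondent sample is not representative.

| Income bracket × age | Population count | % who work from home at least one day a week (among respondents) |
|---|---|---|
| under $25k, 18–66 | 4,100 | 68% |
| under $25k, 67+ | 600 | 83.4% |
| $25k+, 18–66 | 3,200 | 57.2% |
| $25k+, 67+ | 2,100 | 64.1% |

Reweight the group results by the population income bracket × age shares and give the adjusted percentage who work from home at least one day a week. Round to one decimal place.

Weight each group's respondent value by its population share:
  under $25k, 18–66: (4,100/10,000) × 68 = 27.88
  under $25k, 67+: (600/10,000) × 83.4 = 5.004
  $25k+, 18–66: (3,200/10,000) × 57.2 = 18.304
  $25k+, 67+: (2,100/10,000) × 64.1 = 13.461
Post-stratified estimate = 64.649 → 64.6%.

64.6%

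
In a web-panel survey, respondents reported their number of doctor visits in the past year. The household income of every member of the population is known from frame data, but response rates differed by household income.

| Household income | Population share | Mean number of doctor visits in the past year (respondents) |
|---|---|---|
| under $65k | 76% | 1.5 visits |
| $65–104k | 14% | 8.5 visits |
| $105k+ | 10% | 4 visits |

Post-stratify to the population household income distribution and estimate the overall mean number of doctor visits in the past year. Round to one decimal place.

Post-stratification weights by population share, not respondent share:
  under $65k: 0.76 × 1.5 = 1.14
  $65–104k: 0.14 × 8.5 = 1.19
  $105k+: 0.1 × 4 = 0.4
Post-stratified estimate = 2.73 → 2.7.

2.7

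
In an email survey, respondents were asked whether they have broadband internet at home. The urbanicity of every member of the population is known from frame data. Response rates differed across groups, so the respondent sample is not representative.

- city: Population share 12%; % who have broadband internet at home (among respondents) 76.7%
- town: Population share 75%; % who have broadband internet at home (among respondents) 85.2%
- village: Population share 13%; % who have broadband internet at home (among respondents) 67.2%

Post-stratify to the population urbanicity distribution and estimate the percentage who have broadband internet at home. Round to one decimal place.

81.8%

Reweight to the known urbanicity distribution:
  city: 0.12 × 76.7 = 9.204
  town: 0.75 × 85.2 = 63.9
  village: 0.13 × 67.2 = 8.736
Post-stratified estimate = 81.84 → 81.8%.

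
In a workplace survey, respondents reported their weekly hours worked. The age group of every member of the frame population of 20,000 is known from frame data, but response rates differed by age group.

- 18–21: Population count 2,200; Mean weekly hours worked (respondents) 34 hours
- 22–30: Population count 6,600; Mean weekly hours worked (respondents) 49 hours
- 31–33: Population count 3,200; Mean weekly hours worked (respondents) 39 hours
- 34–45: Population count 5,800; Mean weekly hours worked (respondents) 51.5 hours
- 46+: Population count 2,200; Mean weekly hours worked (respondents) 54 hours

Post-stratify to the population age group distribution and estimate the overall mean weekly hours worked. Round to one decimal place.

Post-stratification weights by population share, not respondent share:
  18–21: (2,200/20,000) × 34 = 3.74
  22–30: (6,600/20,000) × 49 = 16.17
  31–33: (3,200/20,000) × 39 = 6.24
  34–45: (5,800/20,000) × 51.5 = 14.935
  46+: (2,200/20,000) × 54 = 5.94
Post-stratified estimate = 47.025 → 47.0.

47.0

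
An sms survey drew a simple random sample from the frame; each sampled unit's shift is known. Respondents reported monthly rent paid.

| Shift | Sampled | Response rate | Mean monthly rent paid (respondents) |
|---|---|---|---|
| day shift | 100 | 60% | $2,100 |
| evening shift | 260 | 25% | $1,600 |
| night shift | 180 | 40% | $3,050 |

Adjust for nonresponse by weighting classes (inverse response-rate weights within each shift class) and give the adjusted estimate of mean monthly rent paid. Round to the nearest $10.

$2,180

With weight = n_sampled/n_responded per class, the weighted class total is n_sampled:
  day shift: 100 × 2100 = 210,000
  evening shift: 260 × 1600 = 416,000
  night shift: 180 × 3050 = 549,000
Adjusted estimate = 1,175,000 / 540 = 2175.93 → $2,180.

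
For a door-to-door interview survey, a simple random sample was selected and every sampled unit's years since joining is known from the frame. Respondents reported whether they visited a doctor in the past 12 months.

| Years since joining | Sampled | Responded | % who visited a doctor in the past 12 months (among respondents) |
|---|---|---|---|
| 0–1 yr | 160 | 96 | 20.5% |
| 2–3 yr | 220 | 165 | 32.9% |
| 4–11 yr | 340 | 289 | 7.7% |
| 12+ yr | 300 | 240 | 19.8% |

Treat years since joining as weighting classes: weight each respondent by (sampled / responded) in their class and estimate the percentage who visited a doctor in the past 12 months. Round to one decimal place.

18.7%

Class response rates: 0–1 yr 96/160 = 60%, 2–3 yr 165/220 = 75%, 4–11 yr 289/340 = 85%, 12+ yr 240/300 = 80%.
With weight = n_sampled/n_responded per class, the weighted class total is n_sampled:
  0–1 yr: 160 × 20.5 = 3280
  2–3 yr: 220 × 32.9 = 7238
  4–11 yr: 340 × 7.7 = 2618
  12+ yr: 300 × 19.8 = 5940
Adjusted estimate = 19,076 / 1,020 = 18.702 → 18.7%.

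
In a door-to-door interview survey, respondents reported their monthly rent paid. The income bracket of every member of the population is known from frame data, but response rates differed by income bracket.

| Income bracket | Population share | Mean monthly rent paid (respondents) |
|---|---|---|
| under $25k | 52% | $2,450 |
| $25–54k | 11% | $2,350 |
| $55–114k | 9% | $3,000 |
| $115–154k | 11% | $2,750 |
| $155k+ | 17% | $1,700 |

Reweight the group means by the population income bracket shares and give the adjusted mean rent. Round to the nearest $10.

$2,390

Weight each group's respondent value by its population share:
  under $25k: 0.52 × 2450 = 1274
  $25–54k: 0.11 × 2350 = 258.5
  $55–114k: 0.09 × 3000 = 270
  $115–154k: 0.11 × 2750 = 302.5
  $155k+: 0.17 × 1700 = 289
Post-stratified estimate = 2394 → $2,390.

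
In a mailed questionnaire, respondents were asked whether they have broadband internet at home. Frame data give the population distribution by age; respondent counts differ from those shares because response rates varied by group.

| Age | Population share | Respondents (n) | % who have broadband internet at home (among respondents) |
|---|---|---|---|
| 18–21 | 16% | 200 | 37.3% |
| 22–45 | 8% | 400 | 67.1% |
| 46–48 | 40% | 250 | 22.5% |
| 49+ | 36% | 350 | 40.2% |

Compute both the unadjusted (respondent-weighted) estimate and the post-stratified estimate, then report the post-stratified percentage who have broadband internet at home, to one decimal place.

34.8%

Unadjusted (pooled respondent) estimate weights by respondent counts:
  (200/1200)×37.3 + (400/1200)×67.1 + (250/1200)×22.5 + (350/1200)×40.2 = 44.9958%
Post-stratifying to population shares instead:
  0.16×37.3 + 0.08×67.1 + 0.4×22.5 + 0.36×40.2 = 34.808%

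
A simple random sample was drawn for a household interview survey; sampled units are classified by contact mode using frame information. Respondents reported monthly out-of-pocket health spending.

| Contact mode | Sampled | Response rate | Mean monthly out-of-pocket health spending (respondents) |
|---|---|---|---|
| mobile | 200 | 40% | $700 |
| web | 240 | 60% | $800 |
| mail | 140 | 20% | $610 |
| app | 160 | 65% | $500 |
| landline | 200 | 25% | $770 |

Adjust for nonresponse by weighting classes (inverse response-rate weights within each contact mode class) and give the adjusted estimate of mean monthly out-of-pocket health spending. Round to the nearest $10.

$690

Inverse-response-rate weighting restores each class to its sampled count, so class totals weight by n_sampled:
  mobile: 200 × 700 = 140,000
  web: 240 × 800 = 192,000
  mail: 140 × 610 = 85,400
  app: 160 × 500 = 80,000
  landline: 200 × 770 = 154,000
Adjusted estimate = 651,400 / 940 = 692.979 → $690.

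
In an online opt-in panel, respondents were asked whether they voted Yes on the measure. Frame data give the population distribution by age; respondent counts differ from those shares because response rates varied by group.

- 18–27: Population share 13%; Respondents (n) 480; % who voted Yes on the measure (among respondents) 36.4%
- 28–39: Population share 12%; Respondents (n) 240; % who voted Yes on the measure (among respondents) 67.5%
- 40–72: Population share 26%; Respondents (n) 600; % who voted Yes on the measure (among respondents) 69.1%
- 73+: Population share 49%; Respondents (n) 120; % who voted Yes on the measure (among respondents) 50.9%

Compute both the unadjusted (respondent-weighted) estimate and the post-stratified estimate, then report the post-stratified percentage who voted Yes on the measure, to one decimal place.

55.7%

Unadjusted (pooled respondent) estimate weights by respondent counts:
  (480/1440)×36.4 + (240/1440)×67.5 + (600/1440)×69.1 + (120/1440)×50.9 = 56.4167%
Post-stratifying to population shares instead:
  0.13×36.4 + 0.12×67.5 + 0.26×69.1 + 0.49×50.9 = 55.739%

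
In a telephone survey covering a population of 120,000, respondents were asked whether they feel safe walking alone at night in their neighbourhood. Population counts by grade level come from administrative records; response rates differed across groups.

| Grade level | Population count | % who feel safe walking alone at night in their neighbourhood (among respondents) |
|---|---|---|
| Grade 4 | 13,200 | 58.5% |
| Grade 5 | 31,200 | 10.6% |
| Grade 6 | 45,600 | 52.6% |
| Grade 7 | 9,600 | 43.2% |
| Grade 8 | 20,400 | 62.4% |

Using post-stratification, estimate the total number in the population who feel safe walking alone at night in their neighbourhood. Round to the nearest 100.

51,900

Each cell contributes its population count × the respondent rate:
  Grade 4: 13,200 × 58.5% = 7722
  Grade 5: 31,200 × 10.6% = 3307.2
  Grade 6: 45,600 × 52.6% = 23985.6
  Grade 7: 9,600 × 43.2% = 4147.2
  Grade 8: 20,400 × 62.4% = 12729.6
Estimated total = 51891.6 → 51,900.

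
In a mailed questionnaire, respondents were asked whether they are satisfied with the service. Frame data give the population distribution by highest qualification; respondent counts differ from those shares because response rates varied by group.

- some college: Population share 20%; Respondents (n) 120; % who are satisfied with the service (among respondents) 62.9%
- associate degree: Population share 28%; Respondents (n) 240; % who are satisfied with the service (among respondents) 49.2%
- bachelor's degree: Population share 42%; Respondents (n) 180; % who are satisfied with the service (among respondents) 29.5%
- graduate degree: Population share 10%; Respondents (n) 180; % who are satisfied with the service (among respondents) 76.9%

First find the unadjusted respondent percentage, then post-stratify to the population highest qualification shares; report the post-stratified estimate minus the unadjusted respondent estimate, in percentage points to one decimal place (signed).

-7.0 percentage points

Without adjustment, the pooled respondent share is:
  (120/720)×62.9 + (240/720)×49.2 + (180/720)×29.5 + (180/720)×76.9 = 53.4833%
Reweighting by population highest qualification shares:
  0.2×62.9 + 0.28×49.2 + 0.42×29.5 + 0.1×76.9 = 46.436%
Difference = 46.436 − 53.4833 = -7.0473 pp.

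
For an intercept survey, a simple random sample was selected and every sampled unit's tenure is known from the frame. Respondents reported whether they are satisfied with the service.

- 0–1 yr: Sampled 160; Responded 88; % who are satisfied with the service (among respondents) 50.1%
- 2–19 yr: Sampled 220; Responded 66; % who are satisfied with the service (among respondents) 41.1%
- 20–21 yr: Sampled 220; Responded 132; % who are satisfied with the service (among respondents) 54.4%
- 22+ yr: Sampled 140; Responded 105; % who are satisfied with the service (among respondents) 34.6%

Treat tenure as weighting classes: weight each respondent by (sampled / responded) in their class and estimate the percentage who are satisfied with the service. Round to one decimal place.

Response rates by class: 0–1 yr 88/160 = 55%, 2–19 yr 66/220 = 30%, 20–21 yr 132/220 = 60%, 22+ yr 105/140 = 75%.
Each respondent's weight = sampled/responded in their class; summing within a class gives n_sampled, so:
  0–1 yr: 160 × 50.1 = 8016
  2–19 yr: 220 × 41.1 = 9042
  20–21 yr: 220 × 54.4 = 11,968
  22+ yr: 140 × 34.6 = 4844
Adjusted estimate = 33,870 / 740 = 45.7703 → 45.8%.

45.8%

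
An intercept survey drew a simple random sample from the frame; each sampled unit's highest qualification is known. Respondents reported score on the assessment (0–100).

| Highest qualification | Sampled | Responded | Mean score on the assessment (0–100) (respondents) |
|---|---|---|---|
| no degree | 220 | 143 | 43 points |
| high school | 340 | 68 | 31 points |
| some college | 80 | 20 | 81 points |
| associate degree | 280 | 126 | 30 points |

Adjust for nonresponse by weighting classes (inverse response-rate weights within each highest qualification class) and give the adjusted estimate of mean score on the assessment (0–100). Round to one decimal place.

Class response rates: no degree 143/220 = 65%, high school 68/340 = 20%, some college 20/80 = 25%, associate degree 126/280 = 45%.
With weight = n_sampled/n_responded per class, the weighted class total is n_sampled:
  no degree: 220 × 43 = 9460
  high school: 340 × 31 = 10,540
  some college: 80 × 81 = 6480
  associate degree: 280 × 30 = 8400
Adjusted estimate = 34,880 / 920 = 37.913 → 37.9.

37.9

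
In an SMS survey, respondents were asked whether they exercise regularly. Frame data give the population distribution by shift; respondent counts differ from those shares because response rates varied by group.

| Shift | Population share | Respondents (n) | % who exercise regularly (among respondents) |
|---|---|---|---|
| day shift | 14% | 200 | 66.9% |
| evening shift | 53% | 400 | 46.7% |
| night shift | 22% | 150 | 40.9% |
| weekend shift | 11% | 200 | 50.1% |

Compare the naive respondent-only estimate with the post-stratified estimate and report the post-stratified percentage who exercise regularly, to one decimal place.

48.6%

Naive respondent-only estimate (weights = respondent counts):
  (200/950)×66.9 + (400/950)×46.7 + (150/950)×40.9 + (200/950)×50.1 = 50.7526%
Post-stratifying to population shares instead:
  0.14×66.9 + 0.53×46.7 + 0.22×40.9 + 0.11×50.1 = 48.626%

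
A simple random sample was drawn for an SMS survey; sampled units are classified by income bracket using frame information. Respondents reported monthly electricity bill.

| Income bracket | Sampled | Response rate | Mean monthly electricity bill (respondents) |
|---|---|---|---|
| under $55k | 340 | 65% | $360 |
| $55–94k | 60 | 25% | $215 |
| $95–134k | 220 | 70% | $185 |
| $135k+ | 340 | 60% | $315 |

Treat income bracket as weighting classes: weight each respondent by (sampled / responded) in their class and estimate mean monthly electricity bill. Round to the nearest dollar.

$295

Each respondent's weight = sampled/responded in their class; summing within a class gives n_sampled, so:
  under $55k: 340 × 360 = 122,400
  $55–94k: 60 × 215 = 12,900
  $95–134k: 220 × 185 = 40,700
  $135k+: 340 × 315 = 107,100
Adjusted estimate = 283,100 / 960 = 294.896 → $295.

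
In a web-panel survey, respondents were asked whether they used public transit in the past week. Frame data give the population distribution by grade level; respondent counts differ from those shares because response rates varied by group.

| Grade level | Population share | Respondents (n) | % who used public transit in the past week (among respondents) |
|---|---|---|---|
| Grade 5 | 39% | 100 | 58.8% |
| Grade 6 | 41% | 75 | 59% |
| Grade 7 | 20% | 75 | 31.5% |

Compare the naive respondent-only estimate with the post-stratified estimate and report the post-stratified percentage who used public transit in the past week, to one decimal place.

53.4%

Without adjustment, the pooled respondent share is:
  (100/250)×58.8 + (75/250)×59 + (75/250)×31.5 = 50.67%
Post-stratifying to population shares instead:
  0.39×58.8 + 0.41×59 + 0.2×31.5 = 53.422%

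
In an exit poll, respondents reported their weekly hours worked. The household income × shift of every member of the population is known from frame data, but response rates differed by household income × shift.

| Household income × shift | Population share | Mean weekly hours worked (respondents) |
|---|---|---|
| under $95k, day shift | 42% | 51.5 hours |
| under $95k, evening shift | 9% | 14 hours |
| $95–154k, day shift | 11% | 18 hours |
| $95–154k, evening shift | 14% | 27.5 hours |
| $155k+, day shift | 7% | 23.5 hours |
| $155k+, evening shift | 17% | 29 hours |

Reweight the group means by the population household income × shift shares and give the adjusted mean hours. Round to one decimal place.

Weight each group's respondent value by its population share:
  under $95k, day shift: 0.42 × 51.5 = 21.63
  under $95k, evening shift: 0.09 × 14 = 1.26
  $95–154k, day shift: 0.11 × 18 = 1.98
  $95–154k, evening shift: 0.14 × 27.5 = 3.85
  $155k+, day shift: 0.07 × 23.5 = 1.645
  $155k+, evening shift: 0.17 × 29 = 4.93
Post-stratified estimate = 35.295 → 35.3.

35.3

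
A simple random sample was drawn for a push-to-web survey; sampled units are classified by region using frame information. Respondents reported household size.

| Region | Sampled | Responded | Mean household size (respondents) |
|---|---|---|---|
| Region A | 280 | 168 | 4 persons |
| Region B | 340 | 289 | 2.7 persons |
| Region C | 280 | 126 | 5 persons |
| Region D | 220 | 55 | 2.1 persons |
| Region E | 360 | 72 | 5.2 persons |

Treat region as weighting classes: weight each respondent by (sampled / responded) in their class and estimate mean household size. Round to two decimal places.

Response rates by class: Region A 168/280 = 60%, Region B 289/340 = 85%, Region C 126/280 = 45%, Region D 55/220 = 25%, Region E 72/360 = 20%.
Inverse-response-rate weighting restores each class to its sampled count, so class totals weight by n_sampled:
  Region A: 280 × 4 = 1120
  Region B: 340 × 2.7 = 918
  Region C: 280 × 5 = 1400
  Region D: 220 × 2.1 = 462
  Region E: 360 × 5.2 = 1872
Adjusted estimate = 5772 / 1,480 = 3.9 → 3.90.

3.90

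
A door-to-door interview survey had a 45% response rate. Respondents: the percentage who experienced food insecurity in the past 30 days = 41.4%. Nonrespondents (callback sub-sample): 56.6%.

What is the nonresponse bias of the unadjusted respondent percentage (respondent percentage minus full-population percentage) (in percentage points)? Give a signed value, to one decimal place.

-8.4 percentage points

Nonresponse fraction = 1 − 0.45 = 0.55.
Bias = (nonresponse fraction) × (respondent percentage − nonrespondent percentage)
     = 0.55 × (41.4 − 56.6) = 0.55 × -15.2 = -8.36.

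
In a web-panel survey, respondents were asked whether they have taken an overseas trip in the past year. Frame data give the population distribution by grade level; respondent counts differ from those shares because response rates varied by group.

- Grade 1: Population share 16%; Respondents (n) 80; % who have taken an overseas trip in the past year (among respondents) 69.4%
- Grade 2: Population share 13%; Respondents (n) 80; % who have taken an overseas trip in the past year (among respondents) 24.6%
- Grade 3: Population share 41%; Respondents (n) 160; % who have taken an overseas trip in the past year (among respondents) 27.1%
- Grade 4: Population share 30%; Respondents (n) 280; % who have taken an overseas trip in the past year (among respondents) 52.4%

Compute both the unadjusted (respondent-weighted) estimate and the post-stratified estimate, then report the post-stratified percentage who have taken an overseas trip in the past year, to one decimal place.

Naive respondent-only estimate (weights = respondent counts):
  (80/600)×69.4 + (80/600)×24.6 + (160/600)×27.1 + (280/600)×52.4 = 44.2133%
Reweighting by population grade level shares:
  0.16×69.4 + 0.13×24.6 + 0.41×27.1 + 0.3×52.4 = 41.133%

41.1%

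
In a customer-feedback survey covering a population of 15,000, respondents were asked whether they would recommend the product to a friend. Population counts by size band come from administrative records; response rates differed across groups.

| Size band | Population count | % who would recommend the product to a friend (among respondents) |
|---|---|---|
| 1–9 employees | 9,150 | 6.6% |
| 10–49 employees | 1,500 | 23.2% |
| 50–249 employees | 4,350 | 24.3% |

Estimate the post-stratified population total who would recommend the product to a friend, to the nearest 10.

2,010

Each cell contributes its population count × the respondent rate:
  1–9 employees: 9,150 × 6.6% = 603.9
  10–49 employees: 1,500 × 23.2% = 348
  50–249 employees: 4,350 × 24.3% = 1057.05
Estimated total = 2008.95 → 2,010.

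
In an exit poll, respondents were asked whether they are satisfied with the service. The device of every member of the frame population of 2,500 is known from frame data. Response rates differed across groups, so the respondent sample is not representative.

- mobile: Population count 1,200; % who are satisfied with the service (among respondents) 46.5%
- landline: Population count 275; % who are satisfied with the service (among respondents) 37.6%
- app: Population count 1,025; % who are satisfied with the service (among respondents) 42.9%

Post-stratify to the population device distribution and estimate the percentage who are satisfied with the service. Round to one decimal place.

44.0%

Each cell contributes population-share × respondent value:
  mobile: (1,200/2,500) × 46.5 = 22.32
  landline: (275/2,500) × 37.6 = 4.136
  app: (1,025/2,500) × 42.9 = 17.589
Post-stratified estimate = 44.045 → 44.0%.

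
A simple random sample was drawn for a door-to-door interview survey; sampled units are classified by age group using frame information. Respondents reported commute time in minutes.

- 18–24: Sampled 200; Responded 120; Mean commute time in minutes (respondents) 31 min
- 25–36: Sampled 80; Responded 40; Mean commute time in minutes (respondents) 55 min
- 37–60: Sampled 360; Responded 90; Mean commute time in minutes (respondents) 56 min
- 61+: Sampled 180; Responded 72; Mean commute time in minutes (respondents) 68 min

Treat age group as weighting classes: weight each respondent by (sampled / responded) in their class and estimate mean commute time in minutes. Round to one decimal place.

Class response rates: 18–24 120/200 = 60%, 25–36 40/80 = 50%, 37–60 90/360 = 25%, 61+ 72/180 = 40%.
With weight = n_sampled/n_responded per class, the weighted class total is n_sampled:
  18–24: 200 × 31 = 6200
  25–36: 80 × 55 = 4400
  37–60: 360 × 56 = 20,160
  61+: 180 × 68 = 12,240
Adjusted estimate = 43,000 / 820 = 52.439 → 52.4.

52.4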